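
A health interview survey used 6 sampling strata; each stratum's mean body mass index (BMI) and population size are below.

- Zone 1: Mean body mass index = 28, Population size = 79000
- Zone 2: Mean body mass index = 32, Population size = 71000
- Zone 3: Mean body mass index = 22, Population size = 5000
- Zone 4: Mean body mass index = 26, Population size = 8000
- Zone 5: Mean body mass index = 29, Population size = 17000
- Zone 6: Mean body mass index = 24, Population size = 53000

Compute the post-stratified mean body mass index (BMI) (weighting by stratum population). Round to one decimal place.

Σ Nₕ·x̄ₕ = 28×79000 + 32×71000 + 22×5000 + 26×8000 + 29×17000 + 24×53000
  = 2212000 + 2272000 + 110000 + 208000 + 493000 + 1272000 = 6567000
Σ Nₕ = 79000 + 71000 + 5000 + 8000 + 17000 + 53000 = 233000
Overall mean = 6567000 / 233000 = 28.184549

28.2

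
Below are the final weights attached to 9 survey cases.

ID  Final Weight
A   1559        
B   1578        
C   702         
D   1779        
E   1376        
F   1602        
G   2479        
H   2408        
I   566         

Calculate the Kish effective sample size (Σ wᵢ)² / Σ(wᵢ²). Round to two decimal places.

Σ wᵢ = 1559 + 1578 + 702 + 1779 + 1376 + 1602 + 2479 + 2408 + 566 = 14049
Σ wᵢ² = 2430481 + 2490084 + 492804 + 3164841 + 1893376 + 2566404 + 6145441 + 5798464 + 320356 = 25302251
n_eff = 14049² / 25302251 = 197374401 / 25302251 = 7.8006657

7.80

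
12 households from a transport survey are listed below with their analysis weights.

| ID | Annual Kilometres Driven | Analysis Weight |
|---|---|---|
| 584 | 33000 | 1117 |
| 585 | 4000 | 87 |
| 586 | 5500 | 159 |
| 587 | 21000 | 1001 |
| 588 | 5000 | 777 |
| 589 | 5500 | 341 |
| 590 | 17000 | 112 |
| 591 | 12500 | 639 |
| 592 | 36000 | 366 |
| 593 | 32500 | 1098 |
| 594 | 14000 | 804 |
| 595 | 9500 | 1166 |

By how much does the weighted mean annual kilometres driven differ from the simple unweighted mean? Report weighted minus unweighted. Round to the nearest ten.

Unweighted sum = 33000 + 4000 + 5500 + 21000 + 5000 + 5500 + 17000 + 12500 + 36000 + 32500 + 14000 + 9500 = 195500
Unweighted mean = 195500 / 12 = 16291.667
Weighted sum = 33000×1117 + 4000×87 + 5500×159 + 21000×1001 + 5000×777 + 5500×341 + 17000×112 + 12500×639 + 36000×366 + 32500×1098 + 14000×804 + 9500×1166
  = 145950500
Sum of weights = 7667
Weighted mean = 145950500 / 7667 = 19036.194
Difference (weighted minus unweighted) = 2744.5274

2740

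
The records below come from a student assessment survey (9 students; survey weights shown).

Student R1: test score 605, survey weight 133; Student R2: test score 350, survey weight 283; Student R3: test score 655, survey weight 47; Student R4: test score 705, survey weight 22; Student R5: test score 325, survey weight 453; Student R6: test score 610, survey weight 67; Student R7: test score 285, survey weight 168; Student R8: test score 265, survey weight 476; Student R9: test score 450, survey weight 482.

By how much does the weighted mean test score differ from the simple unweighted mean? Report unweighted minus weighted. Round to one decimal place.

94.5

Unweighted sum = 4250
Unweighted mean = 4250 / 9 = 472.22222
Weighted sum = 605×133 + 350×283 + 655×47 + 705×22 + 325×453 + 610×67 + 285×168 + 265×476 + 450×482
  = 804825
Sum of weights = 133 + 283 + 47 + 22 + 453 + 67 + 168 + 476 + 482 = 2131
Weighted mean = 804825 / 2131 = 377.6748
Difference (unweighted minus weighted) = 94.547422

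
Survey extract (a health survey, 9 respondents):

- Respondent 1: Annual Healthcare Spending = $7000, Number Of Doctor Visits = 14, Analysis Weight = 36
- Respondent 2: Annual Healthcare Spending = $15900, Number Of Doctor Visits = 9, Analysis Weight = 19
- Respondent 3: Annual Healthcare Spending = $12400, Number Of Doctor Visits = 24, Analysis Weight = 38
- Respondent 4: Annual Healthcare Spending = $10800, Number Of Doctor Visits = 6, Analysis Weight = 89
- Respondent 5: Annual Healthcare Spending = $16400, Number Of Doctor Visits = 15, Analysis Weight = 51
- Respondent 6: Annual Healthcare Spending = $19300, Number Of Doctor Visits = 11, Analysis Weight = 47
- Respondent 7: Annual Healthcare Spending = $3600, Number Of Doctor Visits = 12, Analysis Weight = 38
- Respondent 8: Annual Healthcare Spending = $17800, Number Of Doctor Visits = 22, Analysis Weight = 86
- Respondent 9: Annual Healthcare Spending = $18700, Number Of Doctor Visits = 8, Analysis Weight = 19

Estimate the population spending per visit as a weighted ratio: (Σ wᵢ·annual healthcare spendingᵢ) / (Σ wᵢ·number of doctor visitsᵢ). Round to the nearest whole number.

975

Σ wᵢ·y = 7000×36 + 15900×19 + 12400×38 + 10800×89 + 16400×51 + 19300×47 + 3600×38 + 17800×86 + 18700×19
  = 252000 + 302100 + 471200 + 961200 + 836400 + 907100 + 136800 + 1530800 + 355300 = 5752900
Σ wᵢ·x = 14×36 + 9×19 + 24×38 + 6×89 + 15×51 + 11×47 + 12×38 + 22×86 + 8×19
  = 504 + 171 + 912 + 534 + 765 + 517 + 456 + 1892 + 152 = 5903
Ratio = 5752900 / 5903 = 974.57225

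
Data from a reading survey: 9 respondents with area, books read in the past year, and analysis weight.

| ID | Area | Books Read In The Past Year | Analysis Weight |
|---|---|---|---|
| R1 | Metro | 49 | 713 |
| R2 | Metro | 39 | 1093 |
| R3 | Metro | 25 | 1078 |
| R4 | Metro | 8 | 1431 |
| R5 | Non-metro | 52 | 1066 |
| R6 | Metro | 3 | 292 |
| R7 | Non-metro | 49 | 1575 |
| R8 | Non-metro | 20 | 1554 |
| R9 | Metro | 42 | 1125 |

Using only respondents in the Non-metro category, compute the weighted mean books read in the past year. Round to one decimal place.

39.0

Non-metro rows: R5, R7, R8
Weighted sum = 52×1066 + 49×1575 + 20×1554
  = 163687
Sum of weights = 1066 + 1575 + 1554 = 4195
Weighted mean = 163687 / 4195 = 39.019547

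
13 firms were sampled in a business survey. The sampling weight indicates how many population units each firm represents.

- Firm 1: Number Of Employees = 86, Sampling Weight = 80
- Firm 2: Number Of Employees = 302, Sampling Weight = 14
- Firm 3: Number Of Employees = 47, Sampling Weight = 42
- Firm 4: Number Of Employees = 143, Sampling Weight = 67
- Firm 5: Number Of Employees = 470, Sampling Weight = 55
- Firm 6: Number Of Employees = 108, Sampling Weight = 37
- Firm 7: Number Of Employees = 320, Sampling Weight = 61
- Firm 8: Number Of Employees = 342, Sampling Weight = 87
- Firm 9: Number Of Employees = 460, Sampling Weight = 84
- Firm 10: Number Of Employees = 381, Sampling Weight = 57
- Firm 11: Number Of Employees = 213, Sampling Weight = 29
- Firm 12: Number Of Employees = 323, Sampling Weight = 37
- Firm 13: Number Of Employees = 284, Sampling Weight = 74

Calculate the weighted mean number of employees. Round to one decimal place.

278.0

Weighted sum = 201284
Sum of weights = 724
Weighted mean = 201284 / 724 = 278.01657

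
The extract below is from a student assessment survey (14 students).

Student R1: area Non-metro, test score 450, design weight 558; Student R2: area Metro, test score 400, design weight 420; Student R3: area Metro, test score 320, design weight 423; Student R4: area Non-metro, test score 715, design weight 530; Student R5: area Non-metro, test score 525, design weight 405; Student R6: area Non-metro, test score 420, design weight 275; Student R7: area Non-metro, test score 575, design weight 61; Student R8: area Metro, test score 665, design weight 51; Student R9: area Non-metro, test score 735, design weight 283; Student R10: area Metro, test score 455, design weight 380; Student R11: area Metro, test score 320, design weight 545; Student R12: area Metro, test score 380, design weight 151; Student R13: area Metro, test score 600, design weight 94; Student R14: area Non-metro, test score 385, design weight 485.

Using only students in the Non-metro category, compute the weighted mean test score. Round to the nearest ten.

Non-metro rows: R1, R4, R5, R6, R7, R9, R14
Weighted sum = 450×558 + 715×530 + 525×405 + 420×275 + 575×61 + 735×283 + 385×485
  = 1387980
Sum of weights = 2597
Weighted mean = 1387980 / 2597 = 534.45514

530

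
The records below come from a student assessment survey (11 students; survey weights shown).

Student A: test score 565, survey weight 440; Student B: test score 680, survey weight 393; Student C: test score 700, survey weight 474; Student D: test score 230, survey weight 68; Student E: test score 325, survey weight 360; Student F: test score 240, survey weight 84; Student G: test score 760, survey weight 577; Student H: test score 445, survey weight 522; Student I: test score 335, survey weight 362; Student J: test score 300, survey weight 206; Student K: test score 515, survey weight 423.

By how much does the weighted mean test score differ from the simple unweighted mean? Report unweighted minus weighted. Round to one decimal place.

Unweighted sum = 565 + 680 + 700 + 230 + 325 + 240 + 760 + 445 + 335 + 300 + 515 = 5095
Unweighted mean = 5095 / 11 = 463.18182
Weighted sum = 565×440 + 680×393 + 700×474 + 230×68 + 325×360 + 240×84 + 760×577 + 445×522 + 335×362 + 300×206 + 515×423
  = 2072165
Sum of weights = 440 + 393 + 474 + 68 + 360 + 84 + 577 + 522 + 362 + 206 + 423 = 3909
Weighted mean = 2072165 / 3909 = 530.10105
Difference (unweighted minus weighted) = -66.919231

-66.9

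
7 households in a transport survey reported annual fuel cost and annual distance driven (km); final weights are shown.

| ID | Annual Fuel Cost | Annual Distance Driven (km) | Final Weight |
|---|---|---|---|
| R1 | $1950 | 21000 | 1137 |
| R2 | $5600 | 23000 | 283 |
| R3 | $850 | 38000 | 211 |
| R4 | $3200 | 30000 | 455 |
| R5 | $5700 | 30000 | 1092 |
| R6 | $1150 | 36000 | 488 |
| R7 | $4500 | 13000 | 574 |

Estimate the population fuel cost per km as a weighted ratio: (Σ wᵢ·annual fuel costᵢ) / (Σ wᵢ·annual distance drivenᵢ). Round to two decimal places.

Σ wᵢ·y = 1950×1137 + 5600×283 + 850×211 + 3200×455 + 5700×1092 + 1150×488 + 4500×574
  = 2217150 + 1584800 + 179350 + 1456000 + 6224400 + 561200 + 2583000 = 14805900
Σ wᵢ·x = 21000×1137 + 23000×283 + 38000×211 + 30000×455 + 30000×1092 + 36000×488 + 13000×574
  = 109844000
Ratio = 14805900 / 109844000 = 0.13479025

0.13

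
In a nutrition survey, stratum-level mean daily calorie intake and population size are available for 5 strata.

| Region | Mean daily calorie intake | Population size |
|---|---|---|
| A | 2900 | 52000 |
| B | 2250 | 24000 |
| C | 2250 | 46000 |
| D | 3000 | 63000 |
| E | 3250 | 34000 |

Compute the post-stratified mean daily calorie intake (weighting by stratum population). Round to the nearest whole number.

2775

Σ Nₕ·x̄ₕ = 2900×52000 + 2250×24000 + 2250×46000 + 3000×63000 + 3250×34000
  = 607800000
Σ Nₕ = 52000 + 24000 + 46000 + 63000 + 34000 = 219000
Overall mean = 607800000 / 219000 = 2775.3425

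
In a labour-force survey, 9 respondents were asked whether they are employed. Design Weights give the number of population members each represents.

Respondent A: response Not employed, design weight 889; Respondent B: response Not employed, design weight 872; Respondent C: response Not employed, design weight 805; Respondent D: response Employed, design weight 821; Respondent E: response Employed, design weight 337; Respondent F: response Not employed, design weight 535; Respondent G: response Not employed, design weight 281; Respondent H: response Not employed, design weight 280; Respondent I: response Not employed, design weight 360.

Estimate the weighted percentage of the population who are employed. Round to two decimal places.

22.36

Sum of weights for 'Employed' = 821 + 337 = 1158
Total weight = 5180
Weighted proportion = 1158 / 5180 = 0.22355212 → 22.355212%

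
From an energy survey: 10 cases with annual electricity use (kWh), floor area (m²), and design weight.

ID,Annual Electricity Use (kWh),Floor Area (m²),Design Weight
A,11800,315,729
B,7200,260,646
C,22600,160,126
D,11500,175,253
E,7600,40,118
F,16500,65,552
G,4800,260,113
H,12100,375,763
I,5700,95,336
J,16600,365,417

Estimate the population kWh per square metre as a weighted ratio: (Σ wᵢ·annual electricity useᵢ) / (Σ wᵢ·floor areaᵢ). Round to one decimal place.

Σ wᵢ·y = 11800×729 + 7200×646 + 22600×126 + 11500×253 + 7600×118 + 16500×552 + 4800×113 + 12100×763 + 5700×336 + 16600×417
  = 47627400
Σ wᵢ·x = 1002260
Ratio = 47627400 / 1002260 = 47.520005

47.5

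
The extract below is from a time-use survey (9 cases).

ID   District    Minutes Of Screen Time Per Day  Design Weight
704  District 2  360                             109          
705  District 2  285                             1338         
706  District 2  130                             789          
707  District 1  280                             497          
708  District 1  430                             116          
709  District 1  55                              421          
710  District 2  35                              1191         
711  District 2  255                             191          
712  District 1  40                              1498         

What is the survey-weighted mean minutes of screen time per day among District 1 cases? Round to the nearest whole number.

107

District 1 rows: 707, 708, 709, 712
Weighted sum = 280×497 + 430×116 + 55×421 + 40×1498
  = 139160 + 49880 + 23155 + 59920 = 272115
Sum of weights = 2532
Weighted mean = 272115 / 2532 = 107.47038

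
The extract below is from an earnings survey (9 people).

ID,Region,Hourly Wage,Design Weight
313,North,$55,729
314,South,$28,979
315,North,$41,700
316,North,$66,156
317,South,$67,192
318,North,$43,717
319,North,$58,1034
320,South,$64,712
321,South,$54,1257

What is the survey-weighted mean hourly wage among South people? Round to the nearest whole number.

South rows: 314, 317, 320, 321
Weighted sum = 28×979 + 67×192 + 64×712 + 54×1257
  = 27412 + 12864 + 45568 + 67878 = 153722
Sum of weights = 3140
Weighted mean = 153722 / 3140 = 48.956051

49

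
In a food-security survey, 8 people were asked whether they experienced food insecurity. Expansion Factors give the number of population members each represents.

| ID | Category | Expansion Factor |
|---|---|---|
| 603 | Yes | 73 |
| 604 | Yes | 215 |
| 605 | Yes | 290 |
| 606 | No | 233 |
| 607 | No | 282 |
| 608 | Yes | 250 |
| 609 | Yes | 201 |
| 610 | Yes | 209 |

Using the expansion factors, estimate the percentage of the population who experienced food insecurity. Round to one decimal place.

70.6

Sum of weights for 'Yes' = 73 + 215 + 290 + 250 + 201 + 209 = 1238
Total weight = 73 + 215 + 290 + 233 + 282 + 250 + 201 + 209 = 1753
Weighted proportion = 1238 / 1753 = 0.70621791 → 70.621791%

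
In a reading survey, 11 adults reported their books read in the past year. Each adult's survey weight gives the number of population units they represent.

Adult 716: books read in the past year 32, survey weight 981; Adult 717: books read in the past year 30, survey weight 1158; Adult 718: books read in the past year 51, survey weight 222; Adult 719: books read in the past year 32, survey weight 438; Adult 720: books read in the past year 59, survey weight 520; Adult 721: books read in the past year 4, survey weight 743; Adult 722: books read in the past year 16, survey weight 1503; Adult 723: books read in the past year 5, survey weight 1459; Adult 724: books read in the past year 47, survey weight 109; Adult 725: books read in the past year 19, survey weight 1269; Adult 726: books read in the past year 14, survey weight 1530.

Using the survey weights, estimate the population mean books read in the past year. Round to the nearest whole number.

21

Weighted sum = 207119
Sum of weights = 9932
Weighted mean = 207119 / 9932 = 20.853705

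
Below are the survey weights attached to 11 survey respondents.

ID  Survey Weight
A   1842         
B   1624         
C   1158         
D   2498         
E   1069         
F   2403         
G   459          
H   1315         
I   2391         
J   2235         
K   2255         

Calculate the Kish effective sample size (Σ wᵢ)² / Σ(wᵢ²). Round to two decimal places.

9.68

Σ wᵢ = 1842 + 1624 + 1158 + 2498 + 1069 + 2403 + 459 + 1315 + 2391 + 2235 + 2255 = 19249
Σ wᵢ² = 38265515
n_eff = 19249² / 38265515 = 370524001 / 38265515 = 9.6829744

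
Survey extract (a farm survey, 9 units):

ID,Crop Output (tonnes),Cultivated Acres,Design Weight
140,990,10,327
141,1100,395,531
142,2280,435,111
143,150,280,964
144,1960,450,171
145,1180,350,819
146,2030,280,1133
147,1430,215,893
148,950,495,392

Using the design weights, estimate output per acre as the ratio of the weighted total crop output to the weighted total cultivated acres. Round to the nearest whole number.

4

Σ wᵢ·y = 990×327 + 1100×531 + 2280×111 + 150×964 + 1960×171 + 1180×819 + 2030×1133 + 1430×893 + 950×392
  = 323730 + 584100 + 253080 + 144600 + 335160 + 966420 + 2299990 + 1276990 + 372400 = 6556470
Σ wᵢ·x = 1598095
Ratio = 6556470 / 1598095 = 4.1026785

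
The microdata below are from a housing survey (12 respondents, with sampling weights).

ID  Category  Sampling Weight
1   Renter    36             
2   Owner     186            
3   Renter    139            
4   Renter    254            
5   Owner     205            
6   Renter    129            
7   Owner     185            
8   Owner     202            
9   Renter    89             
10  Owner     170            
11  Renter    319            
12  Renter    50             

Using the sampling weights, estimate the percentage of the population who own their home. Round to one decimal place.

Sum of weights for 'Owner' = 186 + 205 + 185 + 202 + 170 = 948
Total weight = 1964
Weighted proportion = 948 / 1964 = 0.48268839 → 48.268839%

48.3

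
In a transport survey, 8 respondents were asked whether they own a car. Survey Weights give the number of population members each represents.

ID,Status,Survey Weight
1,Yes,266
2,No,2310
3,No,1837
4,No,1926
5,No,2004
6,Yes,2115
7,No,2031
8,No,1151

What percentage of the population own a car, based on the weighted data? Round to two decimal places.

17.46

Sum of weights for 'Yes' = 266 + 2115 = 2381
Total weight = 13640
Weighted proportion = 2381 / 13640 = 0.17456012 → 17.456012%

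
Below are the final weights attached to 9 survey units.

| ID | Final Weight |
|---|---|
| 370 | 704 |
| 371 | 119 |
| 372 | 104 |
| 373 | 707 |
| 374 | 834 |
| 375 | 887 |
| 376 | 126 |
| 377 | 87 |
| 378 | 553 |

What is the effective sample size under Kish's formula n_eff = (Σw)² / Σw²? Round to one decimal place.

Σ wᵢ = 704 + 119 + 104 + 707 + 834 + 887 + 126 + 87 + 553 = 4121
Σ wᵢ² = 495616 + 14161 + 10816 + 499849 + 695556 + 786769 + 15876 + 7569 + 305809 = 2832021
n_eff = 4121² / 2832021 = 16982641 / 2832021 = 5.9966508

6.0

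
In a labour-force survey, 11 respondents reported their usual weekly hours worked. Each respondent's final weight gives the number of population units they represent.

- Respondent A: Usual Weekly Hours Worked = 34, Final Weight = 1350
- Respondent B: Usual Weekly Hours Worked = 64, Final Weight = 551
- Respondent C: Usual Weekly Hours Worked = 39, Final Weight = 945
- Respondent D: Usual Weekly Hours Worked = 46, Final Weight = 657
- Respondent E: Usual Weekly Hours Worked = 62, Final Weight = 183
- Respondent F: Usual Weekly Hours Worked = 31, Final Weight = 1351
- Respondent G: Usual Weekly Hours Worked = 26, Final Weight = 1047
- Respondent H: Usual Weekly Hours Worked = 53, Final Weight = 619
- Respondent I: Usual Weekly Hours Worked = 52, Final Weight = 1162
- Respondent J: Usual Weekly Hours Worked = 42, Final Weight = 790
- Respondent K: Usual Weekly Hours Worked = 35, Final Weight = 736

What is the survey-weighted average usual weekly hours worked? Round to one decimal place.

Weighted sum = 34×1350 + 64×551 + 39×945 + 46×657 + 62×183 + 31×1351 + 26×1047 + 53×619 + 52×1162 + 42×790 + 35×736
  = 45900 + 35264 + 36855 + 30222 + 11346 + 41881 + 27222 + 32807 + 60424 + 33180 + 25760 = 380861
Sum of weights = 1350 + 551 + 945 + 657 + 183 + 1351 + 1047 + 619 + 1162 + 790 + 736 = 9391
Weighted mean = 380861 / 9391 = 40.555958

40.6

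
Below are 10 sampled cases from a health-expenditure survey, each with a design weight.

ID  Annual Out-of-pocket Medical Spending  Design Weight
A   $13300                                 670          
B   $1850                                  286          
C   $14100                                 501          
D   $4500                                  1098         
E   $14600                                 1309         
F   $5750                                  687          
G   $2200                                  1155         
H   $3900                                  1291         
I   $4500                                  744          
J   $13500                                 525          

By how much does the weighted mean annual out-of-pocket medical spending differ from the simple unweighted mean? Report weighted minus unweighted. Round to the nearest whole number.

-257

Unweighted sum = 13300 + 1850 + 14100 + 4500 + 14600 + 5750 + 2200 + 3900 + 4500 + 13500 = 78200
Unweighted mean = 78200 / 10 = 7820
Weighted sum = 62518250
Sum of weights = 670 + 286 + 501 + 1098 + 1309 + 687 + 1155 + 1291 + 744 + 525 = 8266
Weighted mean = 62518250 / 8266 = 7563.3015
Difference (weighted minus unweighted) = -256.69852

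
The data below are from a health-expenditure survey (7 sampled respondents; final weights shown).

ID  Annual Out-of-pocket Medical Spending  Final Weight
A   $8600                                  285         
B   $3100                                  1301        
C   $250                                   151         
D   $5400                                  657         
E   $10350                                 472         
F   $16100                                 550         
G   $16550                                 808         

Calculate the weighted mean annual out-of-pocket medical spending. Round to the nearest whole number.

8803

Weighted sum = 8600×285 + 3100×1301 + 250×151 + 5400×657 + 10350×472 + 16100×550 + 16550×808
  = 2451000 + 4033100 + 37750 + 3547800 + 4885200 + 8855000 + 13372400 = 37182250
Sum of weights = 285 + 1301 + 151 + 657 + 472 + 550 + 808 = 4224
Weighted mean = 37182250 / 4224 = 8802.616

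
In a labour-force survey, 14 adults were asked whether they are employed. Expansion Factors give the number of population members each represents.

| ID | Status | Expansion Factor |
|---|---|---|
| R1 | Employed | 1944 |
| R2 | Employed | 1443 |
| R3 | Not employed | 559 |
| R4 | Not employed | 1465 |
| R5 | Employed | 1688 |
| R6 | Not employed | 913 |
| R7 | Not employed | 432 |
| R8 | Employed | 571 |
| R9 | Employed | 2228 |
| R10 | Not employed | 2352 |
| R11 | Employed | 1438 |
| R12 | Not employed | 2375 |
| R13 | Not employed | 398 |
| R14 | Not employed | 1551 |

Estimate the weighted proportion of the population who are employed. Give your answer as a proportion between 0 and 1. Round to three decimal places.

Sum of weights for 'Employed' = 1944 + 1443 + 1688 + 571 + 2228 + 1438 = 9312
Total weight = 19357
Weighted proportion = 9312 / 19357 = 0.48106628

0.481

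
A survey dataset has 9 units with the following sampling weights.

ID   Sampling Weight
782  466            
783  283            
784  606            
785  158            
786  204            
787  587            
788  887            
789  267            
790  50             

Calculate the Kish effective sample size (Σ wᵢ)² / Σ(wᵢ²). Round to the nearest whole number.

Σ wᵢ = 466 + 283 + 606 + 158 + 204 + 587 + 887 + 267 + 50 = 3508
Σ wᵢ² = 217156 + 80089 + 367236 + 24964 + 41616 + 344569 + 786769 + 71289 + 2500 = 1936188
n_eff = 3508² / 1936188 = 12306064 / 1936188 = 6.3558208

6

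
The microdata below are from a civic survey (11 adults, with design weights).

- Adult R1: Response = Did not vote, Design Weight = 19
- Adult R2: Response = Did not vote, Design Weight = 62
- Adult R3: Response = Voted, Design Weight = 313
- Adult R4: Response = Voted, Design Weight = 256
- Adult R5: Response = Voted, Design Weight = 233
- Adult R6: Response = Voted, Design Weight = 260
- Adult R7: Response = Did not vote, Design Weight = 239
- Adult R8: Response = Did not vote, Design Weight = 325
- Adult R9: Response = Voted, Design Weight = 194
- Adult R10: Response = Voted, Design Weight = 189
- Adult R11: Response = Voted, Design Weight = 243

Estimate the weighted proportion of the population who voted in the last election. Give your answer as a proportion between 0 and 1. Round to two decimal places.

0.72

Sum of weights for 'Voted' = 313 + 256 + 233 + 260 + 194 + 189 + 243 = 1688
Total weight = 19 + 62 + 313 + 256 + 233 + 260 + 239 + 325 + 194 + 189 + 243 = 2333
Weighted proportion = 1688 / 2333 = 0.72353193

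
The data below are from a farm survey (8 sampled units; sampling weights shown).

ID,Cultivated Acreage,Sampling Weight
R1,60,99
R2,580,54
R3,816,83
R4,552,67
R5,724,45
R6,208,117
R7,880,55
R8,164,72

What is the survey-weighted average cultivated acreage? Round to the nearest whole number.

Weighted sum = 60×99 + 580×54 + 816×83 + 552×67 + 724×45 + 208×117 + 880×55 + 164×72
  = 259096
Sum of weights = 99 + 54 + 83 + 67 + 45 + 117 + 55 + 72 = 592
Weighted mean = 259096 / 592 = 437.66216

438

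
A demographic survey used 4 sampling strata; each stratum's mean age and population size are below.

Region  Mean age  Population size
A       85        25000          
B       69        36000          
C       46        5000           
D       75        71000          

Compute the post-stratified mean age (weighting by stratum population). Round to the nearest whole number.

74

Σ Nₕ·x̄ₕ = 85×25000 + 69×36000 + 46×5000 + 75×71000
  = 2125000 + 2484000 + 230000 + 5325000 = 10164000
Σ Nₕ = 25000 + 36000 + 5000 + 71000 = 137000
Overall mean = 10164000 / 137000 = 74.189781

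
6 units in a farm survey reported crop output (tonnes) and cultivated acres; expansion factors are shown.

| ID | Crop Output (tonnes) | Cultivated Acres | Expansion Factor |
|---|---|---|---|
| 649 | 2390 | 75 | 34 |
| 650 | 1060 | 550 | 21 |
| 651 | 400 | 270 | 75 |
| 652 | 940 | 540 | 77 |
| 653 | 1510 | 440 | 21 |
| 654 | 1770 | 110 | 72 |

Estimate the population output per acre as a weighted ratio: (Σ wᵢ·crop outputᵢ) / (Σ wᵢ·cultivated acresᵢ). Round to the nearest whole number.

4

Σ wᵢ·y = 365050
Σ wᵢ·x = 75×34 + 550×21 + 270×75 + 540×77 + 440×21 + 110×72
  = 2550 + 11550 + 20250 + 41580 + 9240 + 7920 = 93090
Ratio = 365050 / 93090 = 3.9214738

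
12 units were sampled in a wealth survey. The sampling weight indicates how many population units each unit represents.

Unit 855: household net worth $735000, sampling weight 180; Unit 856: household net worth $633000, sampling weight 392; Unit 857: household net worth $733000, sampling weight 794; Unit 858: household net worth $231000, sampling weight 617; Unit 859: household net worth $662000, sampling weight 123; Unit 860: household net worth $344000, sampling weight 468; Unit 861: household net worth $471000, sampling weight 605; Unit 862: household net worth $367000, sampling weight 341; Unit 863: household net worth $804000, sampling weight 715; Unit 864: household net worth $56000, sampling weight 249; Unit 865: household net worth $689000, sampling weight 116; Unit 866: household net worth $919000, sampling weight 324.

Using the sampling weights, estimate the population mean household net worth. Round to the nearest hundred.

Weighted sum = 735000×180 + 633000×392 + 733000×794 + 231000×617 + 662000×123 + 344000×468 + 471000×605 + 367000×341 + 804000×715 + 56000×249 + 689000×116 + 919000×324
  = 132300000 + 248136000 + 582002000 + 142527000 + 81426000 + 160992000 + 284955000 + 125147000 + 574860000 + 13944000 + 79924000 + 297756000 = 2723969000
Sum of weights = 180 + 392 + 794 + 617 + 123 + 468 + 605 + 341 + 715 + 249 + 116 + 324 = 4924
Weighted mean = 2723969000 / 4924 = 553202.48

553200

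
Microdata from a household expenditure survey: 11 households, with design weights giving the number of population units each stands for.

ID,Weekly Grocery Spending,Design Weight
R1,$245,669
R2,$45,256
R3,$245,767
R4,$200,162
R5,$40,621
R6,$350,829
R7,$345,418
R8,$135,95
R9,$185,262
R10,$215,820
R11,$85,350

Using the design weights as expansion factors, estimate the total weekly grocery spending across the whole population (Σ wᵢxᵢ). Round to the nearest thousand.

Weighted total = 245×669 + 45×256 + 245×767 + 200×162 + 40×621 + 350×829 + 345×418 + 135×95 + 185×262 + 215×820 + 85×350
  = 163905 + 11520 + 187915 + 32400 + 24840 + 290150 + 144210 + 12825 + 48470 + 176300 + 29750 = 1122285

1122000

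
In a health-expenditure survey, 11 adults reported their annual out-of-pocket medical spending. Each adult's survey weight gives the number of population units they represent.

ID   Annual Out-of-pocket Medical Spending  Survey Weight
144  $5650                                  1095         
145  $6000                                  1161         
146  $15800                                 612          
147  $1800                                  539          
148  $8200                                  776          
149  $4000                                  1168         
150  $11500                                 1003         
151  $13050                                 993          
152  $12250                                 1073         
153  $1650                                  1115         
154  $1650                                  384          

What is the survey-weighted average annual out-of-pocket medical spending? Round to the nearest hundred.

Weighted sum = 5650×1095 + 6000×1161 + 15800×612 + 1800×539 + 8200×776 + 4000×1168 + 11500×1003 + 13050×993 + 12250×1073 + 1650×1115 + 1650×384
  = 6186750 + 6966000 + 9669600 + 970200 + 6363200 + 4672000 + 11534500 + 12958650 + 13144250 + 1839750 + 633600 = 74938500
Sum of weights = 9919
Weighted mean = 74938500 / 9919 = 7555.0459

7600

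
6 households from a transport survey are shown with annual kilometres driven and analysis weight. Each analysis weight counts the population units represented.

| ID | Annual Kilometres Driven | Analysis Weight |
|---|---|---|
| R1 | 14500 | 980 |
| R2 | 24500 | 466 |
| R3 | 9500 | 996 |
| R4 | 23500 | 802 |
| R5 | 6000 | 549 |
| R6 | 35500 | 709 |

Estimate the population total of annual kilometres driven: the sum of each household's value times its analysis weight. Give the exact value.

Weighted total = 14500×980 + 24500×466 + 9500×996 + 23500×802 + 6000×549 + 35500×709
  = 14210000 + 11417000 + 9462000 + 18847000 + 3294000 + 25169500 = 82399500

82399500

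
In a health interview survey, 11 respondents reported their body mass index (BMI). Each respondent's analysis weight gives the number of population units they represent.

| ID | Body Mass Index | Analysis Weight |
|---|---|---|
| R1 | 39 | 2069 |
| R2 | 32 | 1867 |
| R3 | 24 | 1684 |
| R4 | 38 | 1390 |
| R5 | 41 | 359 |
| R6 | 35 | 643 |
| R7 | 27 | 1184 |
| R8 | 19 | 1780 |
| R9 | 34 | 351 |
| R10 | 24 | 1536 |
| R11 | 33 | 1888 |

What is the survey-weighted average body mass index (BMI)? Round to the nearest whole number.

Weighted sum = 39×2069 + 32×1867 + 24×1684 + 38×1390 + 41×359 + 35×643 + 27×1184 + 19×1780 + 34×351 + 24×1536 + 33×1888
  = 80691 + 59744 + 40416 + 52820 + 14719 + 22505 + 31968 + 33820 + 11934 + 36864 + 62304 = 447785
Sum of weights = 2069 + 1867 + 1684 + 1390 + 359 + 643 + 1184 + 1780 + 351 + 1536 + 1888 = 14751
Weighted mean = 447785 / 14751 = 30.356247

30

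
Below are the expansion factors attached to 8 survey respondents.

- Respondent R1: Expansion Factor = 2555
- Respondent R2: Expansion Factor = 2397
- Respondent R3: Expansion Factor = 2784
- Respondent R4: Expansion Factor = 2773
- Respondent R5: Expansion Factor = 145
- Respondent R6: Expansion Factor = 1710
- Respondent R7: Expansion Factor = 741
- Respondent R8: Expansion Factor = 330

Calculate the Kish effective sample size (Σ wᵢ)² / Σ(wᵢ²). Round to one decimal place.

5.8

Σ wᵢ = 2555 + 2397 + 2784 + 2773 + 145 + 1710 + 741 + 330 = 13435
Σ wᵢ² = 6528025 + 5745609 + 7750656 + 7689529 + 21025 + 2924100 + 549081 + 108900 = 31316925
n_eff = 13435² / 31316925 = 180499225 / 31316925 = 5.7636318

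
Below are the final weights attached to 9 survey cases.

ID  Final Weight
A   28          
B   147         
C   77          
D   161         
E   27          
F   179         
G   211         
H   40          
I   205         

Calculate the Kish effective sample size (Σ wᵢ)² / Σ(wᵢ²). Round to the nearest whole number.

Σ wᵢ = 28 + 147 + 77 + 161 + 27 + 179 + 211 + 40 + 205 = 1075
Σ wᵢ² = 784 + 21609 + 5929 + 25921 + 729 + 32041 + 44521 + 1600 + 42025 = 175159
n_eff = 1075² / 175159 = 1155625 / 175159 = 6.5975771

7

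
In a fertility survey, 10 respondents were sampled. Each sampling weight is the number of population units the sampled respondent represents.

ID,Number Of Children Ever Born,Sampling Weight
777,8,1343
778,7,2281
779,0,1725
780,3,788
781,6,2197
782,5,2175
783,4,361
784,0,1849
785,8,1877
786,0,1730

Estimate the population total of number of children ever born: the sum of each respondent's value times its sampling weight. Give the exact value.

69592

Weighted total = 8×1343 + 7×2281 + 0×1725 + 3×788 + 6×2197 + 5×2175 + 4×361 + 0×1849 + 8×1877 + 0×1730
  = 10744 + 15967 + 0 + 2364 + 13182 + 10875 + 1444 + 0 + 15016 + 0 = 69592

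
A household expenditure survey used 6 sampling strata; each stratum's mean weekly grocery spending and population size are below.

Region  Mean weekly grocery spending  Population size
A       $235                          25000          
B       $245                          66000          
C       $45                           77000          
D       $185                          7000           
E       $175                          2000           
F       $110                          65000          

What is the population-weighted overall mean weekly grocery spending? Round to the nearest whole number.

142

Σ Nₕ·x̄ₕ = 235×25000 + 245×66000 + 45×77000 + 185×7000 + 175×2000 + 110×65000
  = 5875000 + 16170000 + 3465000 + 1295000 + 350000 + 7150000 = 34305000
Σ Nₕ = 25000 + 66000 + 77000 + 7000 + 2000 + 65000 = 242000
Overall mean = 34305000 / 242000 = 141.7562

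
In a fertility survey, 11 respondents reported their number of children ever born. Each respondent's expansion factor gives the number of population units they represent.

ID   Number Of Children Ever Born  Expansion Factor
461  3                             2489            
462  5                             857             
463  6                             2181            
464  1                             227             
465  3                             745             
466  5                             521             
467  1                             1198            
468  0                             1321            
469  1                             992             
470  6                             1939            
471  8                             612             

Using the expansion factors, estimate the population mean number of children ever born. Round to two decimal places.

Weighted sum = 3×2489 + 5×857 + 6×2181 + 1×227 + 3×745 + 5×521 + 1×1198 + 0×1321 + 1×992 + 6×1939 + 8×612
  = 7467 + 4285 + 13086 + 227 + 2235 + 2605 + 1198 + 0 + 992 + 11634 + 4896 = 48625
Sum of weights = 2489 + 857 + 2181 + 227 + 745 + 521 + 1198 + 1321 + 992 + 1939 + 612 = 13082
Weighted mean = 48625 / 13082 = 3.7169393

3.72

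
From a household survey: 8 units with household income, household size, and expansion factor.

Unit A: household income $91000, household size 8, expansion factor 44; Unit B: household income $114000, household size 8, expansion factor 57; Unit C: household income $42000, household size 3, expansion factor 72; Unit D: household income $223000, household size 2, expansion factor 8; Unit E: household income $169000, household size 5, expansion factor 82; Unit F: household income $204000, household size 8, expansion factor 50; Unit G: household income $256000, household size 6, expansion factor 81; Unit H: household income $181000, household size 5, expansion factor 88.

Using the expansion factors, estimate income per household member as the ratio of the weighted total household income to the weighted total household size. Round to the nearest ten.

27390

Σ wᵢ·y = 91000×44 + 114000×57 + 42000×72 + 223000×8 + 169000×82 + 204000×50 + 256000×81 + 181000×88
  = 76032000
Σ wᵢ·x = 8×44 + 8×57 + 3×72 + 2×8 + 5×82 + 8×50 + 6×81 + 5×88
  = 352 + 456 + 216 + 16 + 410 + 400 + 486 + 440 = 2776
Ratio = 76032000 / 2776 = 27389.049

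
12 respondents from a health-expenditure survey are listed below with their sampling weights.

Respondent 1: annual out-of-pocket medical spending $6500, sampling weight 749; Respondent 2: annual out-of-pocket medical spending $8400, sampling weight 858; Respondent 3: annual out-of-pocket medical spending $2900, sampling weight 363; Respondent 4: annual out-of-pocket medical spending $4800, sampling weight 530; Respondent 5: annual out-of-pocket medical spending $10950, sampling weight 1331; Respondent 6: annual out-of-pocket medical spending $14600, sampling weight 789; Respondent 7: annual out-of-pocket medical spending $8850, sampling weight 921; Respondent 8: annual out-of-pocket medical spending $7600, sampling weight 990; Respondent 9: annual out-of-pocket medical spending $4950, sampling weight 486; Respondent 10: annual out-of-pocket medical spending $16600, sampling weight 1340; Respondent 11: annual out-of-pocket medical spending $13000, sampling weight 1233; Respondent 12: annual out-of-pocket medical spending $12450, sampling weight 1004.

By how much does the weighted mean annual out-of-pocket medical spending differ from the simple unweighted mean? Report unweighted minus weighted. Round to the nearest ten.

Unweighted sum = 6500 + 8400 + 2900 + 4800 + 10950 + 14600 + 8850 + 7600 + 4950 + 16600 + 13000 + 12450 = 111600
Unweighted mean = 111600 / 12 = 9300
Weighted sum = 6500×749 + 8400×858 + 2900×363 + 4800×530 + 10950×1331 + 14600×789 + 8850×921 + 7600×990 + 4950×486 + 16600×1340 + 13000×1233 + 12450×1004
  = 110619600
Sum of weights = 10594
Weighted mean = 110619600 / 10594 = 10441.722
Difference (unweighted minus weighted) = -1141.7217

-1140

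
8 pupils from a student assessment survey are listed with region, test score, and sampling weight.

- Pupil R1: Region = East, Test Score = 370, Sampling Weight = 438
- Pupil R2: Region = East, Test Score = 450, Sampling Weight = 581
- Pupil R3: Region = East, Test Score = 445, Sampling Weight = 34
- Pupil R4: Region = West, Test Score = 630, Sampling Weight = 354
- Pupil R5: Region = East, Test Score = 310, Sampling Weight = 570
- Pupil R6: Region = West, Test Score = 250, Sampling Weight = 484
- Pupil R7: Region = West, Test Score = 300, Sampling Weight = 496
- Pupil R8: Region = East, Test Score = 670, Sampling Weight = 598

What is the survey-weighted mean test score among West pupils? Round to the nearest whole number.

West rows: R4, R6, R7
Weighted sum = 492820
Sum of weights = 354 + 484 + 496 = 1334
Weighted mean = 492820 / 1334 = 369.43028

369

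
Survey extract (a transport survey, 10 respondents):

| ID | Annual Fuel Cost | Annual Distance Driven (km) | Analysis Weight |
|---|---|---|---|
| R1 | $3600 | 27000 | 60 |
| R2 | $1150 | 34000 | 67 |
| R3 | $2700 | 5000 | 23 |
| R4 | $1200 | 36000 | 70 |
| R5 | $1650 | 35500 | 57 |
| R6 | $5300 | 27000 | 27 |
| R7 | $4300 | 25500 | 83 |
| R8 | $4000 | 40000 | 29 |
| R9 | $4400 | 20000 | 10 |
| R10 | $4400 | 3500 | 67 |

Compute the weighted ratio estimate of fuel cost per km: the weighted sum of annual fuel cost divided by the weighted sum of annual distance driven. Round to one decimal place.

Σ wᵢ·y = 3600×60 + 1150×67 + 2700×23 + 1200×70 + 1650×57 + 5300×27 + 4300×83 + 4000×29 + 4400×10 + 4400×67
  = 216000 + 77050 + 62100 + 84000 + 94050 + 143100 + 356900 + 116000 + 44000 + 294800 = 1488000
Σ wᵢ·x = 12996500
Ratio = 1488000 / 12996500 = 0.11449236

0.1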